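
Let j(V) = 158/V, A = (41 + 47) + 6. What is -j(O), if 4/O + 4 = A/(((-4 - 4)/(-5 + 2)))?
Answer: -9875/8 ≈ -1234.4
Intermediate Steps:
A = 94 (A = 88 + 6 = 94)
O = 16/125 (O = 4/(-4 + 94/(((-4 - 4)/(-5 + 2)))) = 4/(-4 + 94/((-8/(-3)))) = 4/(-4 + 94/((-8*(-⅓)))) = 4/(-4 + 94/(8/3)) = 4/(-4 + 94*(3/8)) = 4/(-4 + 141/4) = 4/(125/4) = 4*(4/125) = 16/125 ≈ 0.12800)
-j(O) = -158/16/125 = -158*125/16 = -1*9875/8 = -9875/8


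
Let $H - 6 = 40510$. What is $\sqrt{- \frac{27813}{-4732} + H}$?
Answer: $\frac{5 \sqrt{53689867}}{182} \approx 201.3$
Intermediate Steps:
$H = 40516$ ($H = 6 + 40510 = 40516$)
$\sqrt{- \frac{27813}{-4732} + H} = \sqrt{- \frac{27813}{-4732} + 40516} = \sqrt{\left(-27813\right) \left(- \frac{1}{4732}\right) + 40516} = \sqrt{\frac{27813}{4732} + 40516} = \sqrt{\frac{191749525}{4732}} = \frac{5 \sqrt{53689867}}{182}$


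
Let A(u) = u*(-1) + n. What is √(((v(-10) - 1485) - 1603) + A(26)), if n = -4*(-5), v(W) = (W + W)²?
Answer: I*√2694 ≈ 51.904*I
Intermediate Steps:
v(W) = 4*W² (v(W) = (2*W)² = 4*W²)
n = 20
A(u) = 20 - u (A(u) = u*(-1) + 20 = -u + 20 = 20 - u)
√(((v(-10) - 1485) - 1603) + A(26)) = √(((4*(-10)² - 1485) - 1603) + (20 - 1*26)) = √(((4*100 - 1485) - 1603) + (20 - 26)) = √(((400 - 1485) - 1603) - 6) = √((-1085 - 1603) - 6) = √(-2688 - 6) = √(-2694) = I*√2694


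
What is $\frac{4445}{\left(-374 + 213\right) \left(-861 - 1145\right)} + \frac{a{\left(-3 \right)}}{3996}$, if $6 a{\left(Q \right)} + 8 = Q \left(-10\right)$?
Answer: $\frac{4059949}{276551172} \approx 0.014681$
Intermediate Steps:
$a{\left(Q \right)} = - \frac{4}{3} - \frac{5 Q}{3}$ ($a{\left(Q \right)} = - \frac{4}{3} + \frac{Q \left(-10\right)}{6} = - \frac{4}{3} + \frac{\left(-10\right) Q}{6} = - \frac{4}{3} - \frac{5 Q}{3}$)
$\frac{4445}{\left(-374 + 213\right) \left(-861 - 1145\right)} + \frac{a{\left(-3 \right)}}{3996} = \frac{4445}{\left(-374 + 213\right) \left(-861 - 1145\right)} + \frac{- \frac{4}{3} - -5}{3996} = \frac{4445}{\left(-161\right) \left(-2006\right)} + \left(- \frac{4}{3} + 5\right) \frac{1}{3996} = \frac{4445}{322966} + \frac{11}{3} \cdot \frac{1}{3996} = 4445 \cdot \frac{1}{322966} + \frac{11}{11988} = \frac{635}{46138} + \frac{11}{11988} = \frac{4059949}{276551172}$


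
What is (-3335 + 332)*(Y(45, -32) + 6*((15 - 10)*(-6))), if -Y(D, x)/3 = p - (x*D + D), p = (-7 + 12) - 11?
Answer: 13054041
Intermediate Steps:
p = -6 (p = 5 - 11 = -6)
Y(D, x) = 18 + 3*D + 3*D*x (Y(D, x) = -3*(-6 - (x*D + D)) = -3*(-6 - (D*x + D)) = -3*(-6 - (D + D*x)) = -3*(-6 + (-D - D*x)) = -3*(-6 - D - D*x) = 18 + 3*D + 3*D*x)
(-3335 + 332)*(Y(45, -32) + 6*((15 - 10)*(-6))) = (-3335 + 332)*((18 + 3*45 + 3*45*(-32)) + 6*((15 - 10)*(-6))) = -3003*((18 + 135 - 4320) + 6*(5*(-6))) = -3003*(-4167 + 6*(-30)) = -3003*(-4167 - 180) = -3003*(-4347) = 13054041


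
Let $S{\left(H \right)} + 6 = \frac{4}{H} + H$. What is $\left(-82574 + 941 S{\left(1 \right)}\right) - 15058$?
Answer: $-98573$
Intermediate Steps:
$S{\left(H \right)} = -6 + H + \frac{4}{H}$ ($S{\left(H \right)} = -6 + \left(\frac{4}{H} + H\right) = -6 + \left(H + \frac{4}{H}\right) = -6 + H + \frac{4}{H}$)
$\left(-82574 + 941 S{\left(1 \right)}\right) - 15058 = \left(-82574 + 941 \left(-6 + 1 + \frac{4}{1}\right)\right) - 15058 = \left(-82574 + 941 \left(-6 + 1 + 4 \cdot 1\right)\right) - 15058 = \left(-82574 + 941 \left(-6 + 1 + 4\right)\right) - 15058 = \left(-82574 + 941 \left(-1\right)\right) - 15058 = \left(-82574 - 941\right) - 15058 = -83515 - 15058 = -98573$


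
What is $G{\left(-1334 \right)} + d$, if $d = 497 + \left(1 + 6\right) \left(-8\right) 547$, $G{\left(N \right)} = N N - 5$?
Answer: $1749416$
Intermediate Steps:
$G{\left(N \right)} = -5 + N^{2}$ ($G{\left(N \right)} = N^{2} - 5 = -5 + N^{2}$)
$d = -30135$ ($d = 497 + 7 \left(-8\right) 547 = 497 - 30632 = -30135$)
$G{\left(-1334 \right)} + d = \left(-5 + \left(-1334\right)^{2}\right) - 30135 = \left(-5 + 1779556\right) - 30135 = 1779551 - 30135 = 1749416$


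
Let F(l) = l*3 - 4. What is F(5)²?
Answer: 121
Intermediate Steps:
F(l) = -4 + 3*l (F(l) = 3*l - 4 = -4 + 3*l)
F(5)² = (-4 + 3*5)² = (-4 + 15)² = 11² = 121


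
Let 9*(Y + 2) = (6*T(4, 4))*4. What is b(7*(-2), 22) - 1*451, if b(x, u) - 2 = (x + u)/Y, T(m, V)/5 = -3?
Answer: -9433/21 ≈ -449.19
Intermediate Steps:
T(m, V) = -15 (T(m, V) = 5*(-3) = -15)
Y = -42 (Y = -2 + ((6*(-15))*4)/9 = -2 + (-90*4)/9 = -2 + (⅑)*(-360) = -2 - 40 = -42)
b(x, u) = 2 - u/42 - x/42 (b(x, u) = 2 + (x + u)/(-42) = 2 + (u + x)*(-1/42) = 2 + (-u/42 - x/42) = 2 - u/42 - x/42)
b(7*(-2), 22) - 1*451 = (2 - 1/42*22 - (-2)/6) - 1*451 = (2 - 11/21 - 1/42*(-14)) - 451 = (2 - 11/21 + ⅓) - 451 = 38/21 - 451 = -9433/21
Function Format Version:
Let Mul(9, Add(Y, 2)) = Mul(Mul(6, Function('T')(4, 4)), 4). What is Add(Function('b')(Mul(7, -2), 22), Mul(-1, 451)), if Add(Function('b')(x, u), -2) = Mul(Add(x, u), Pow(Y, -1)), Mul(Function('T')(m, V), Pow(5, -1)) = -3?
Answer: Rational(-9433, 21) ≈ -449.19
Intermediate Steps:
Function('T')(m, V) = -15 (Function('T')(m, V) = Mul(5, -3) = -15)
Y = -42 (Y = Add(-2, Mul(Rational(1, 9), Mul(Mul(6, -15), 4))) = Add(-2, Mul(Rational(1, 9), Mul(-90, 4))) = Add(-2, Mul(Rational(1, 9), -360)) = Add(-2, -40) = -42)
Function('b')(x, u) = Add(2, Mul(Rational(-1, 42), u), Mul(Rational(-1, 42), x)) (Function('b')(x, u) = Add(2, Mul(Add(x, u), Pow(-42, -1))) = Add(2, Mul(Add(u, x), Rational(-1, 42))) = Add(2, Add(Mul(Rational(-1, 42), u), Mul(Rational(-1, 42), x))) = Add(2, Mul(Rational(-1, 42), u), Mul(Rational(-1, 42), x)))
Add(Function('b')(Mul(7, -2), 22), Mul(-1, 451)) = Add(Add(2, Mul(Rational(-1, 42), 22), Mul(Rational(-1, 42), Mul(7, -2))), Mul(-1, 451)) = Add(Add(2, Rational(-11, 21), Mul(Rational(-1, 42), -14)), -451) = Add(Add(2, Rational(-11, 21), Rational(1, 3)), -451) = Add(Rational(38, 21), -451) = Rational(-9433, 21)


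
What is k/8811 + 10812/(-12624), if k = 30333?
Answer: 7990535/3089724 ≈ 2.5862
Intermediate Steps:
k/8811 + 10812/(-12624) = 30333/8811 + 10812/(-12624) = 30333*(1/8811) + 10812*(-1/12624) = 10111/2937 - 901/1052 = 7990535/3089724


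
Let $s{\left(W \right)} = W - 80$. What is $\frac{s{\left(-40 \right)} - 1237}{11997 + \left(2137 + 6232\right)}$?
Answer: $- \frac{1357}{20366} \approx -0.066631$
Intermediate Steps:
$s{\left(W \right)} = -80 + W$ ($s{\left(W \right)} = W - 80 = -80 + W$)
$\frac{s{\left(-40 \right)} - 1237}{11997 + \left(2137 + 6232\right)} = \frac{\left(-80 - 40\right) - 1237}{11997 + \left(2137 + 6232\right)} = \frac{-120 - 1237}{11997 + 8369} = - \frac{1357}{20366}$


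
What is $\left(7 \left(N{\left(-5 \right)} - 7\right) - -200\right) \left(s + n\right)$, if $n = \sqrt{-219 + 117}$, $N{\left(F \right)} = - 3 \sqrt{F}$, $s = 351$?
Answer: $\left(151 - 21 i \sqrt{5}\right) \left(351 + i \sqrt{102}\right) \approx 53475.0 - 14957.0 i$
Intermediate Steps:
$n = i \sqrt{102}$ ($n = \sqrt{-102} = i \sqrt{102} \approx 10.1 i$)
$\left(7 \left(N{\left(-5 \right)} - 7\right) - -200\right) \left(s + n\right) = \left(7 \left(- 3 \sqrt{-5} - 7\right) - -200\right) \left(351 + i \sqrt{102}\right) = \left(7 \left(- 3 i \sqrt{5} - 7\right) + 200\right) \left(351 + i \sqrt{102}\right) = \left(7 \left(-7 - 3 i \sqrt{5}\right) + 200\right) \left(351 + i \sqrt{102}\right) = \left(\left(-49 - 21 i \sqrt{5}\right) + 200\right) \left(351 + i \sqrt{102}\right) = \left(151 - 21 i \sqrt{5}\right) \left(351 + i \sqrt{102}\right)$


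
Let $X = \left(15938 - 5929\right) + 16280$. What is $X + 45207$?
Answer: $71496$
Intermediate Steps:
$X = 26289$ ($X = 10009 + 16280 = 26289$)
$X + 45207 = 26289 + 45207 = 71496$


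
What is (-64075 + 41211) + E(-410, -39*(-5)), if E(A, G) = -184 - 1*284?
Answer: -23332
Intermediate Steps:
E(A, G) = -468 (E(A, G) = -184 - 284 = -468)
(-64075 + 41211) + E(-410, -39*(-5)) = (-64075 + 41211) - 468 = -22864 - 468 = -23332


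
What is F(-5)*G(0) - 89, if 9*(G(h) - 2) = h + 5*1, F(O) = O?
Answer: -916/9 ≈ -101.78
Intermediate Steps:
G(h) = 23/9 + h/9 (G(h) = 2 + (h + 5*1)/9 = 2 + (h + 5)/9 = 2 + (5 + h)/9 = 2 + (5/9 + h/9) = 23/9 + h/9)
F(-5)*G(0) - 89 = -5*(23/9 + (⅑)*0) - 89 = -5*(23/9 + 0) - 89 = -5*23/9 - 89 = -115/9 - 89 = -916/9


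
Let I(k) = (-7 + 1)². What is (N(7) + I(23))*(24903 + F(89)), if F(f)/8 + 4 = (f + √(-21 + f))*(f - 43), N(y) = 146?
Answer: 10487386 + 133952*√17 ≈ 1.1040e+7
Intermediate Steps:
F(f) = -32 + 8*(-43 + f)*(f + √(-21 + f)) (F(f) = -32 + 8*((f + √(-21 + f))*(f - 43)) = -32 + 8*((f + √(-21 + f))*(-43 + f)) = -32 + 8*((-43 + f)*(f + √(-21 + f))) = -32 + 8*(-43 + f)*(f + √(-21 + f)))
I(k) = 36 (I(k) = (-6)² = 36)
(N(7) + I(23))*(24903 + F(89)) = (146 + 36)*(24903 + (-32 - 344*89 - 344*√(-21 + 89) + 8*89² + 8*89*√(-21 + 89))) = 182*(24903 + (-32 - 30616 - 688*√17 + 8*7921 + 8*89*√68)) = 182*(24903 + (-32 - 30616 - 688*√17 + 63368 + 8*89*(2*√17))) = 182*(24903 + (-32 - 30616 - 688*√17 + 63368 + 1424*√17)) = 182*(24903 + (32720 + 736*√17)) = 182*(57623 + 736*√17) = 10487386 + 133952*√17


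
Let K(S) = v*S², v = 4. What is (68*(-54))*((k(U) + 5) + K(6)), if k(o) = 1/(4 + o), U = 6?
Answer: -2737476/5 ≈ -5.4750e+5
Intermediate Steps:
K(S) = 4*S²
(68*(-54))*((k(U) + 5) + K(6)) = (68*(-54))*((1/(4 + 6) + 5) + 4*6²) = -3672*((1/10 + 5) + 4*36) = -3672*((⅒ + 5) + 144) = -3672*(51/10 + 144) = -3672*1491/10 = -2737476/5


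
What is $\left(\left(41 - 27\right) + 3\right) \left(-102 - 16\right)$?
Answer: $-2006$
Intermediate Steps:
$\left(\left(41 - 27\right) + 3\right) \left(-102 - 16\right) = \left(14 + 3\right) \left(-118\right) = 17 \left(-118\right) = -2006$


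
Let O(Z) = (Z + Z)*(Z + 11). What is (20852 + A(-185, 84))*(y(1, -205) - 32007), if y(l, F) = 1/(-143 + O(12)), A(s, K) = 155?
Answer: -274999738034/409 ≈ -6.7237e+8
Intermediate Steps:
O(Z) = 2*Z*(11 + Z) (O(Z) = (2*Z)*(11 + Z) = 2*Z*(11 + Z))
y(l, F) = 1/409 (y(l, F) = 1/(-143 + 2*12*(11 + 12)) = 1/(-143 + 2*12*23) = 1/(-143 + 552) = 1/409)
(20852 + A(-185, 84))*(y(1, -205) - 32007) = (20852 + 155)*(1/409 - 32007) = 21007*(-13090862/409) = -274999738034/409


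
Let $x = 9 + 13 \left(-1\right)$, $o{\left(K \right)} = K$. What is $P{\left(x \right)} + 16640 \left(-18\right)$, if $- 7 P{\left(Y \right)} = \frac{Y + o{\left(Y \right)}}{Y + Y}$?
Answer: $- \frac{2096641}{7} \approx -2.9952 \cdot 10^{5}$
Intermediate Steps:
$x = -4$ ($x = 9 - 13 = -4$)
$P{\left(Y \right)} = - \frac{1}{7}$ ($P{\left(Y \right)} = - \frac{\left(Y + Y\right) \frac{1}{Y + Y}}{7} = - \frac{2 Y \frac{1}{2 Y}}{7} = \left(- \frac{1}{7}\right) 1 = - \frac{1}{7}$)
$P{\left(x \right)} + 16640 \left(-18\right) = - \frac{1}{7} + 16640 \left(-18\right) = - \frac{1}{7} - 299520 = - \frac{2096641}{7}$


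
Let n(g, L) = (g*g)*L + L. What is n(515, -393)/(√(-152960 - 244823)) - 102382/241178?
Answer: -7313/17227 + 104233818*I*√397783/397783 ≈ -0.42451 + 1.6527e+5*I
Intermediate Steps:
n(g, L) = L + L*g² (n(g, L) = g²*L + L = L*g² + L = L + L*g²)
n(515, -393)/(√(-152960 - 244823)) - 102382/241178 = (-393*(1 + 515²))/(√(-152960 - 244823)) - 102382/241178 = (-393*(1 + 265225))/(√(-397783)) - 102382*1/241178 = (-393*265226)/((I*√397783)) - 7313/17227 = -(-104233818)*I*√397783/397783 - 7313/17227 = 104233818*I*√397783/397783 - 7313/17227 = -7313/17227 + 104233818*I*√397783/397783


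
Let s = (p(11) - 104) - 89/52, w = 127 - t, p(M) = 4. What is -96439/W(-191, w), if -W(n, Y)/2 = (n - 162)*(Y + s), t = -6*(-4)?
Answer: -2507414/23651 ≈ -106.02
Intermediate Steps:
t = 24
w = 103 (w = 127 - 1*24 = 127 - 24 = 103)
s = -5289/52 (s = (4 - 104) - 89/52 = -100 - 89*1/52 = -100 - 89/52 = -5289/52 ≈ -101.71)
W(n, Y) = -2*(-162 + n)*(-5289/52 + Y) (W(n, Y) = -2*(n - 162)*(Y - 5289/52) = -2*(-162 + n)*(-5289/52 + Y))
-96439/W(-191, w) = -96439/(-428409/13 + 324*103 + (5289/26)*(-191) - 2*103*(-191)) = -96439/(-428409/13 + 33372 - 1010199/26 + 39346) = -96439/23651/26 = -96439*26/23651 = -2507414/23651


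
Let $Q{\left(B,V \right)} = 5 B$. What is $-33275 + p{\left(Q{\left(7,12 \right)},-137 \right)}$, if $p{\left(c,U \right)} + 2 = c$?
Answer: $-33242$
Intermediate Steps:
$p{\left(c,U \right)} = -2 + c$
$-33275 + p{\left(Q{\left(7,12 \right)},-137 \right)} = -33275 + \left(-2 + 5 \cdot 7\right) = -33275 + \left(-2 + 35\right) = -33275 + 33 = -33242$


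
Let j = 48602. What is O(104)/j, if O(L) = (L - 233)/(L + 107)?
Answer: -129/10255022 ≈ -1.2579e-5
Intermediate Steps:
O(L) = (-233 + L)/(107 + L)
O(104)/j = ((-233 + 104)/(107 + 104))/48602 = (-129/211)*(1/48602) = ((1/211)*(-129))*(1/48602) = -129/211*1/48602 = -129/10255022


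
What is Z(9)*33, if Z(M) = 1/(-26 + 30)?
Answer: 33/4 ≈ 8.2500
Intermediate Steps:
Z(M) = ¼ (Z(M) = 1/4 = ¼)
Z(9)*33 = (¼)*33 = 33/4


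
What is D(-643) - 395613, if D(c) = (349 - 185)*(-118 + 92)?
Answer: -399877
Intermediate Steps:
D(c) = -4264 (D(c) = 164*(-26) = -4264)
D(-643) - 395613 = -4264 - 395613 = -399877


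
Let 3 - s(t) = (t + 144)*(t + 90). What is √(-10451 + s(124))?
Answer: 10*I*√678 ≈ 260.38*I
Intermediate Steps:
s(t) = 3 - (90 + t)*(144 + t) (s(t) = 3 - (t + 144)*(t + 90) = 3 - (144 + t)*(90 + t) = 3 - (90 + t)*(144 + t))
√(-10451 + s(124)) = √(-10451 + (-12957 - 1*124² - 234*124)) = √(-10451 + (-12957 - 1*15376 - 29016)) = √(-10451 + (-12957 - 15376 - 29016)) = √(-10451 - 57349) = √(-67800) = 10*I*√678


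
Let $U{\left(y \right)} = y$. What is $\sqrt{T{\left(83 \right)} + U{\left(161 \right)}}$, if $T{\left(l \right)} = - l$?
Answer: $\sqrt{78} \approx 8.8318$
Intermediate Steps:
$\sqrt{T{\left(83 \right)} + U{\left(161 \right)}} = \sqrt{\left(-1\right) 83 + 161} = \sqrt{-83 + 161} = \sqrt{78}$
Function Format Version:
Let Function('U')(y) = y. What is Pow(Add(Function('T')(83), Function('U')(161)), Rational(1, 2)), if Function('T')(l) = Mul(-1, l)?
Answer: Pow(78, Rational(1, 2)) ≈ 8.8318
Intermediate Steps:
Pow(Add(Function('T')(83), Function('U')(161)), Rational(1, 2)) = Pow(Add(Mul(-1, 83), 161), Rational(1, 2)) = Pow(Add(-83, 161), Rational(1, 2)) = Pow(78, Rational(1, 2))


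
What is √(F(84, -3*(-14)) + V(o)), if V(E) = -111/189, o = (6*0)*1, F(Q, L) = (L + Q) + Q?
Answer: √92351/21 ≈ 14.471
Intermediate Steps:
F(Q, L) = L + 2*Q
o = 0 (o = 0*1 = 0)
V(E) = -37/63 (V(E) = -111*1/189 = -37/63)
√(F(84, -3*(-14)) + V(o)) = √((-3*(-14) + 2*84) - 37/63) = √((42 + 168) - 37/63) = √(210 - 37/63) = √(13193/63) = √92351/21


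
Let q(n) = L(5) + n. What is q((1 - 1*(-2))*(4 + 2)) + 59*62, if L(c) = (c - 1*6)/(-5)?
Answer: 18381/5 ≈ 3676.2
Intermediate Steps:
L(c) = 6/5 - c/5 (L(c) = (c - 6)*(-⅕) = (-6 + c)*(-⅕) = 6/5 - c/5)
q(n) = ⅕ + n (q(n) = (6/5 - ⅕*5) + n = (6/5 - 1) + n = ⅕ + n)
q((1 - 1*(-2))*(4 + 2)) + 59*62 = (⅕ + (1 - 1*(-2))*(4 + 2)) + 59*62 = (⅕ + (1 + 2)*6) + 3658 = (⅕ + 3*6) + 3658 = (⅕ + 18) + 3658 = 91/5 + 3658 = 18381/5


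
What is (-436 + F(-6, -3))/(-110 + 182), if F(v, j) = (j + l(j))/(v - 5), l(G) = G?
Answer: -2395/396 ≈ -6.0480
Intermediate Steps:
F(v, j) = 2*j/(-5 + v) (F(v, j) = (j + j)/(v - 5) = (2*j)/(-5 + v) = 2*j/(-5 + v))
(-436 + F(-6, -3))/(-110 + 182) = (-436 + 2*(-3)/(-5 - 6))/(-110 + 182) = (-436 + 2*(-3)/(-11))/72 = (-436 + 2*(-3)*(-1/11))*(1/72) = (-436 + 6/11)*(1/72) = -4790/11*1/72 = -2395/396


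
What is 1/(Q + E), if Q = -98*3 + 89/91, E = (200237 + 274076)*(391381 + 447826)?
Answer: 91/36222257844316 ≈ 2.5123e-12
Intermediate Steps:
E = 398046789791 (E = 474313*839207 = 398046789791)
Q = -26665/91 (Q = -294 + 89*(1/91) = -294 + 89/91 = -26665/91 ≈ -293.02)
1/(Q + E) = 1/(-26665/91 + 398046789791) = 1/(36222257844316/91) = 91/36222257844316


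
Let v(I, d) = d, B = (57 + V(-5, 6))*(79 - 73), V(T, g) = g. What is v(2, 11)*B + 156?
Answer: 4314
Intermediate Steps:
B = 378 (B = (57 + 6)*(79 - 73) = 63*6 = 378)
v(2, 11)*B + 156 = 11*378 + 156 = 4158 + 156 = 4314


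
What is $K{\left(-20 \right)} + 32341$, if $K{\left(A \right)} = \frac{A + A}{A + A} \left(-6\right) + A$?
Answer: $32315$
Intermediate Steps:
$K{\left(A \right)} = -6 + A$ ($K{\left(A \right)} = \frac{2 A}{2 A} \left(-6\right) + A = 2 A \frac{1}{2 A} \left(-6\right) + A = 1 \left(-6\right) + A = -6 + A$)
$K{\left(-20 \right)} + 32341 = \left(-6 - 20\right) + 32341 = -26 + 32341 = 32315$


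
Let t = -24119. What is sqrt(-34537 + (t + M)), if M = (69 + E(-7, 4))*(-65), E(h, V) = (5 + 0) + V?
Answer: I*sqrt(63726) ≈ 252.44*I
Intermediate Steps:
E(h, V) = 5 + V
M = -5070 (M = (69 + (5 + 4))*(-65) = (69 + 9)*(-65) = 78*(-65) = -5070)
sqrt(-34537 + (t + M)) = sqrt(-34537 + (-24119 - 5070)) = sqrt(-34537 - 29189) = sqrt(-63726) = I*sqrt(63726)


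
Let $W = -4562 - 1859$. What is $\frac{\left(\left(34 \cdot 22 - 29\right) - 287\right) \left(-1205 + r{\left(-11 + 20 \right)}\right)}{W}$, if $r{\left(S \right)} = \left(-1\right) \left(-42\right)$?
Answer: $\frac{502416}{6421} \approx 78.246$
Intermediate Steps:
$r{\left(S \right)} = 42$
$W = -6421$
$\frac{\left(\left(34 \cdot 22 - 29\right) - 287\right) \left(-1205 + r{\left(-11 + 20 \right)}\right)}{W} = \frac{\left(\left(34 \cdot 22 - 29\right) - 287\right) \left(-1205 + 42\right)}{-6421} = \left(\left(748 - 29\right) - 287\right) \left(-1163\right) \left(- \frac{1}{6421}\right) = \left(719 - 287\right) \left(-1163\right) \left(- \frac{1}{6421}\right) = 432 \left(-1163\right) \left(- \frac{1}{6421}\right) = \left(-502416\right) \left(- \frac{1}{6421}\right) = \frac{502416}{6421}$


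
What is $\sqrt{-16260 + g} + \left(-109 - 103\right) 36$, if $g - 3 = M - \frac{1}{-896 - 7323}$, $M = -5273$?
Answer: $-7632 + \frac{i \sqrt{1454393712111}}{8219} \approx -7632.0 + 146.73 i$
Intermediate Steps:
$g = - \frac{43314129}{8219}$ ($g = 3 - \left(5273 + \frac{1}{-896 - 7323}\right) = 3 - \frac{43338786}{8219} = - \frac{43314129}{8219} \approx -5270.0$)
$\sqrt{-16260 + g} + \left(-109 - 103\right) 36 = \sqrt{-16260 - \frac{43314129}{8219}} + \left(-109 - 103\right) 36 = \sqrt{- \frac{176955069}{8219}} - 7632 = \frac{i \sqrt{1454393712111}}{8219} - 7632 = -7632 + \frac{i \sqrt{1454393712111}}{8219}$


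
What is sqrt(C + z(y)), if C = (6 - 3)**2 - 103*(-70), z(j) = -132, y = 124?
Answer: sqrt(7087) ≈ 84.184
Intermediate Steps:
C = 7219 (C = 3**2 + 7210 = 9 + 7210 = 7219)
sqrt(C + z(y)) = sqrt(7219 - 132) = sqrt(7087)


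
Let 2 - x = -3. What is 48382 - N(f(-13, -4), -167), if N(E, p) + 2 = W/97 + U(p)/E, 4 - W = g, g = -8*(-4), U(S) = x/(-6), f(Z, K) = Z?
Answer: 366075043/7566 ≈ 48384.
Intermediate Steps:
x = 5 (x = 2 - 1*(-3) = 2 + 3 = 5)
U(S) = -⅚ (U(S) = 5/(-6) = 5*(-⅙) = -⅚)
g = 32
W = -28 (W = 4 - 1*32 = 4 - 32 = -28)
N(E, p) = -222/97 - 5/(6*E) (N(E, p) = -2 + (-28/97 - 5/(6*E)) = -222/97 - 5/(6*E))
48382 - N(f(-13, -4), -167) = 48382 - (-485 - 1332*(-13))/(582*(-13)) = 48382 - (-1)*(-485 + 17316)/(582*13) = 48382 - (-1)*16831/(582*13) = 48382 - 1*(-16831/7566) = 48382 + 16831/7566 = 366075043/7566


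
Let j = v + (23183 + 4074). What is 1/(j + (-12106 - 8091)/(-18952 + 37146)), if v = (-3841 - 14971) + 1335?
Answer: 18194/177917123 ≈ 0.00010226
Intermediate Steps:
v = -17477 (v = -18812 + 1335 = -17477)
j = 9780 (j = -17477 + (23183 + 4074) = -17477 + 27257 = 9780)
1/(j + (-12106 - 8091)/(-18952 + 37146)) = 1/(9780 + (-12106 - 8091)/(-18952 + 37146)) = 1/(9780 - 20197/18194) = 1/(177917123/18194) = 18194/177917123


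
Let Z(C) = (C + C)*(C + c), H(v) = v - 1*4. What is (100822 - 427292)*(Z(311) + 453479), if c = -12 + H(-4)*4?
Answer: -202265467910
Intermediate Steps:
H(v) = -4 + v (H(v) = v - 4 = -4 + v)
c = -44 (c = -12 + (-4 - 4)*4 = -12 - 8*4 = -12 - 32 = -44)
Z(C) = 2*C*(-44 + C) (Z(C) = (C + C)*(C - 44) = (2*C)*(-44 + C) = 2*C*(-44 + C))
(100822 - 427292)*(Z(311) + 453479) = (100822 - 427292)*(2*311*(-44 + 311) + 453479) = -326470*(2*311*267 + 453479) = -326470*(166074 + 453479) = -326470*619553 = -202265467910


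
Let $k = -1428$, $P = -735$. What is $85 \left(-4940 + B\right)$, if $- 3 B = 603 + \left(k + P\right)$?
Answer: $-375700$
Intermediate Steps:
$B = 520$ ($B = - \frac{603 - 2163}{3} = \left(- \frac{1}{3}\right) \left(-1560\right) = 520$)
$85 \left(-4940 + B\right) = 85 \left(-4940 + 520\right) = 85 \left(-4420\right) = -375700$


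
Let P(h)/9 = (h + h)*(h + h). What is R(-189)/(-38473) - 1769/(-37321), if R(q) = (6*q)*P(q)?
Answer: 54424315894121/1435850833 ≈ 37904.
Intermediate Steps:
P(h) = 36*h**2 (P(h) = 9*((h + h)*(h + h)) = 9*((2*h)*(2*h)) = 9*(4*h**2) = 36*h**2)
R(q) = 216*q**3 (R(q) = (6*q)*(36*q**2) = 216*q**3)
R(-189)/(-38473) - 1769/(-37321) = (216*(-189)**3)/(-38473) - 1769/(-37321) = (216*(-6751269))*(-1/38473) - 1769*(-1/37321) = -1458274104*(-1/38473) + 1769/37321 = 1458274104/38473 + 1769/37321 = 54424315894121/1435850833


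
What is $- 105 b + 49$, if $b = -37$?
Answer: $3934$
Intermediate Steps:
$- 105 b + 49 = \left(-105\right) \left(-37\right) + 49 = 3885 + 49 = 3934$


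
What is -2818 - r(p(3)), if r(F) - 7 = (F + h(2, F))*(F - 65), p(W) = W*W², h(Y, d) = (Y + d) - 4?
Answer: -849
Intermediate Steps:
h(Y, d) = -4 + Y + d
p(W) = W³
r(F) = 7 + (-65 + F)*(-2 + 2*F) (r(F) = 7 + (F + (-4 + 2 + F))*(F - 65) = 7 + (F + (-2 + F))*(-65 + F) = 7 + (-2 + 2*F)*(-65 + F) = 7 + (-65 + F)*(-2 + 2*F))
-2818 - r(p(3)) = -2818 - (137 - 132*3³ + 2*(3³)²) = -2818 - (137 - 132*27 + 2*27²) = -2818 - (137 - 3564 + 2*729) = -2818 - (137 - 3564 + 1458) = -2818 - 1*(-1969) = -2818 + 1969 = -849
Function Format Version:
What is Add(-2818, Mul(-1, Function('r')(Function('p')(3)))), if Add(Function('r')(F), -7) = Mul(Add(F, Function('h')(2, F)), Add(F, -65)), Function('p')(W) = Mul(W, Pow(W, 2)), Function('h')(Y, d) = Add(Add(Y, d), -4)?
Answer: -849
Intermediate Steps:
Function('h')(Y, d) = Add(-4, Y, d)
Function('p')(W) = Pow(W, 3)
Function('r')(F) = Add(7, Mul(Add(-65, F), Add(-2, Mul(2, F)))) (Function('r')(F) = Add(7, Mul(Add(F, Add(-4, 2, F)), Add(F, -65))) = Add(7, Mul(Add(F, Add(-2, F)), Add(-65, F))) = Add(7, Mul(Add(-2, Mul(2, F)), Add(-65, F))) = Add(7, Mul(Add(-65, F), Add(-2, Mul(2, F)))))
Add(-2818, Mul(-1, Function('r')(Function('p')(3)))) = Add(-2818, Mul(-1, Add(137, Mul(-132, Pow(3, 3)), Mul(2, Pow(Pow(3, 3), 2))))) = Add(-2818, Mul(-1, Add(137, Mul(-132, 27), Mul(2, Pow(27, 2))))) = Add(-2818, Mul(-1, Add(137, -3564, Mul(2, 729)))) = Add(-2818, Mul(-1, Add(137, -3564, 1458))) = Add(-2818, Mul(-1, -1969)) = Add(-2818, 1969) = -849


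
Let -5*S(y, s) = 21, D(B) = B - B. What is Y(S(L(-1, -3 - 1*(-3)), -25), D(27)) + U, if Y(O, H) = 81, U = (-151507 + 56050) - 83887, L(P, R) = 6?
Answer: -179263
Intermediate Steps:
D(B) = 0
U = -179344 (U = -95457 - 83887 = -179344)
S(y, s) = -21/5 (S(y, s) = -⅕*21 = -21/5)
Y(S(L(-1, -3 - 1*(-3)), -25), D(27)) + U = 81 - 179344 = -179263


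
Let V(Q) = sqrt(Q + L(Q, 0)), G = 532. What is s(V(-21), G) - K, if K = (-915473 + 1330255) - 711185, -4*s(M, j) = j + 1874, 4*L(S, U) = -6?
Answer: 591603/2 ≈ 2.9580e+5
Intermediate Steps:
L(S, U) = -3/2 (L(S, U) = (1/4)*(-6) = -3/2)
V(Q) = sqrt(-3/2 + Q) (V(Q) = sqrt(Q - 3/2) = sqrt(-3/2 + Q))
s(M, j) = -937/2 - j/4 (s(M, j) = -(j + 1874)/4 = -(1874 + j)/4 = -937/2 - j/4)
K = -296403 (K = 414782 - 711185 = -296403)
s(V(-21), G) - K = (-937/2 - 1/4*532) - 1*(-296403) = (-937/2 - 133) + 296403 = -1203/2 + 296403 = 591603/2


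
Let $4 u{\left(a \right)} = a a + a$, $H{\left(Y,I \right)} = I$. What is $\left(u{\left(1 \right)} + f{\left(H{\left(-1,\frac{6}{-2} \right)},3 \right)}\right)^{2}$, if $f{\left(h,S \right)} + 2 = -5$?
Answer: $\frac{169}{4} \approx 42.25$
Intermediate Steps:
$f{\left(h,S \right)} = -7$ ($f{\left(h,S \right)} = -2 - 5 = -7$)
$u{\left(a \right)} = \frac{a}{4} + \frac{a^{2}}{4}$ ($u{\left(a \right)} = \frac{a a + a}{4} = \frac{a^{2} + a}{4} = \frac{a + a^{2}}{4} = \frac{a}{4} + \frac{a^{2}}{4}$)
$\left(u{\left(1 \right)} + f{\left(H{\left(-1,\frac{6}{-2} \right)},3 \right)}\right)^{2} = \left(\frac{1}{4} \cdot 1 \left(1 + 1\right) - 7\right)^{2} = \left(\frac{1}{4} \cdot 1 \cdot 2 - 7\right)^{2} = \left(\frac{1}{2} - 7\right)^{2} = \left(- \frac{13}{2}\right)^{2} = \frac{169}{4}$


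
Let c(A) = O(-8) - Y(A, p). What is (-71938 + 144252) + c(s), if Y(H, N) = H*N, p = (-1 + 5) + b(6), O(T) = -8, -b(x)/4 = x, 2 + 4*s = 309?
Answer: 73841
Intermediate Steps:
s = 307/4 (s = -½ + (¼)*309 = -½ + 309/4 = 307/4 ≈ 76.750)
b(x) = -4*x
p = -20 (p = (-1 + 5) - 4*6 = 4 - 24 = -20)
c(A) = -8 + 20*A (c(A) = -8 - A*(-20) = -8 - (-20)*A = -8 + 20*A)
(-71938 + 144252) + c(s) = (-71938 + 144252) + (-8 + 20*(307/4)) = 72314 + (-8 + 1535) = 72314 + 1527 = 73841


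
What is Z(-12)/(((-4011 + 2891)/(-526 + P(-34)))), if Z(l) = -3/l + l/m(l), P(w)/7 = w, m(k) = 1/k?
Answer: 110207/1120 ≈ 98.399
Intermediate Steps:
P(w) = 7*w
Z(l) = l² - 3/l (Z(l) = -3/l + l/(1/l) = -3/l + l*l = -3/l + l² = l² - 3/l)
Z(-12)/(((-4011 + 2891)/(-526 + P(-34)))) = ((-3 + (-12)³)/(-12))/(((-4011 + 2891)/(-526 + 7*(-34)))) = (-(-3 - 1728)/12)/((-1120/(-526 - 238))) = (-1/12*(-1731))/((-1120/(-764))) = 577/(4*((-1120*(-1/764)))) = 577/(4*(280/191)) = (577/4)*(191/280) = 110207/1120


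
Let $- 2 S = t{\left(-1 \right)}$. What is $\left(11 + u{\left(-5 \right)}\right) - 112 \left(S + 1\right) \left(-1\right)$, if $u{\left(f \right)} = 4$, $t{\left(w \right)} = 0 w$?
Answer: $127$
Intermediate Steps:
$t{\left(w \right)} = 0$
$S = 0$ ($S = \left(- \frac{1}{2}\right) 0 = 0$)
$\left(11 + u{\left(-5 \right)}\right) - 112 \left(S + 1\right) \left(-1\right) = \left(11 + 4\right) - 112 \left(0 + 1\right) \left(-1\right) = 15 - 112 \cdot 1 \left(-1\right) = 15 - -112 = 15 + 112 = 127$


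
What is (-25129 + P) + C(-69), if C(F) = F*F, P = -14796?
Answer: -35164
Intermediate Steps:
C(F) = F²
(-25129 + P) + C(-69) = (-25129 - 14796) + (-69)² = -39925 + 4761 = -35164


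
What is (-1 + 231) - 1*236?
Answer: -6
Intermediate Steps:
(-1 + 231) - 1*236 = 230 - 236 = -6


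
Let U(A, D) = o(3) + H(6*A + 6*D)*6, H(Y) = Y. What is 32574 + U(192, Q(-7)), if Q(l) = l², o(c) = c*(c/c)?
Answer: 41253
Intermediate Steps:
o(c) = c (o(c) = c*1 = c)
U(A, D) = 3 + 36*A + 36*D (U(A, D) = 3 + (6*A + 6*D)*6 = 3 + (36*A + 36*D) = 3 + 36*A + 36*D)
32574 + U(192, Q(-7)) = 32574 + (3 + 36*192 + 36*(-7)²) = 32574 + (3 + 6912 + 36*49) = 32574 + (3 + 6912 + 1764) = 32574 + 8679 = 41253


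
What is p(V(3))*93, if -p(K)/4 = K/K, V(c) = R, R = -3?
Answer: -372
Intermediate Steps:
V(c) = -3
p(K) = -4 (p(K) = -4*K/K = -4*1 = -4)
p(V(3))*93 = -4*93 = -372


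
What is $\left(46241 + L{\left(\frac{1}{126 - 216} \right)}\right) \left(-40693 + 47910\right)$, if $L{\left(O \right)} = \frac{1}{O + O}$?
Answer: $333396532$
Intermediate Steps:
$L{\left(O \right)} = \frac{1}{2 O}$
$\left(46241 + L{\left(\frac{1}{126 - 216} \right)}\right) \left(-40693 + 47910\right) = \left(46241 + \frac{1}{2 \frac{1}{126 - 216}}\right) \left(-40693 + 47910\right) = \left(46241 + \frac{1}{2 \frac{1}{-90}}\right) 7217 = \left(46241 + \frac{1}{2 \left(- \frac{1}{90}\right)}\right) 7217 = \left(46241 + \frac{1}{2} \left(-90\right)\right) 7217 = \left(46241 - 45\right) 7217 = 46196 \cdot 7217 = 333396532$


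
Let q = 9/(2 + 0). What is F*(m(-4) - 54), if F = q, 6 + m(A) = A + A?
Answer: -306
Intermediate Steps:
m(A) = -6 + 2*A (m(A) = -6 + (A + A) = -6 + 2*A)
q = 9/2 ≈ 4.5000
F = 9/2 ≈ 4.5000
F*(m(-4) - 54) = 9*((-6 + 2*(-4)) - 54)/2 = 9*((-6 - 8) - 54)/2 = 9*(-14 - 54)/2 = (9/2)*(-68) = -306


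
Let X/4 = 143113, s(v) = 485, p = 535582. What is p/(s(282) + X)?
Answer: 535582/572937 ≈ 0.93480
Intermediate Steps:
X = 572452 (X = 4*143113 = 572452)
p/(s(282) + X) = 535582/(485 + 572452) = 535582/572937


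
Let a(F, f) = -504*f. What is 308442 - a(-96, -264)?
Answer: 175386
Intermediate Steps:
308442 - a(-96, -264) = 308442 - (-504)*(-264) = 308442 - 1*133056 = 308442 - 133056 = 175386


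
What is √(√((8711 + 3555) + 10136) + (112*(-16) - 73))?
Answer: √(-1865 + √22402) ≈ 41.417*I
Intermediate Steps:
√(√((8711 + 3555) + 10136) + (112*(-16) - 73)) = √(√(12266 + 10136) + (-1792 - 73)) = √(√22402 - 1865) = √(-1865 + √22402)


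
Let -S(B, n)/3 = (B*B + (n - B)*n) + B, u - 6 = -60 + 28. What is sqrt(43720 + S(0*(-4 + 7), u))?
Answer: 2*sqrt(10423) ≈ 204.19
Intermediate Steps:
u = -26 (u = 6 + (-60 + 28) = 6 - 32 = -26)
S(B, n) = -3*B - 3*B**2 - 3*n*(n - B) (S(B, n) = -3*((B*B + (n - B)*n) + B) = -3*((B**2 + n*(n - B)) + B) = -3*(B + B**2 + n*(n - B)) = -3*B - 3*B**2 - 3*n*(n - B))
sqrt(43720 + S(0*(-4 + 7), u)) = sqrt(43720 + (-0*(-4 + 7) - 3*(0*(-4 + 7))**2 - 3*(-26)**2 + 3*(0*(-4 + 7))*(-26))) = sqrt(43720 + (-0*3 - 3*(0*3)**2 - 3*676 + 3*(0*3)*(-26))) = sqrt(43720 + (-3*0 - 3*0**2 - 2028 + 3*0*(-26))) = sqrt(43720 + (0 - 3*0 - 2028 + 0)) = sqrt(43720 + (0 + 0 - 2028 + 0)) = sqrt(43720 - 2028) = sqrt(41692) = 2*sqrt(10423)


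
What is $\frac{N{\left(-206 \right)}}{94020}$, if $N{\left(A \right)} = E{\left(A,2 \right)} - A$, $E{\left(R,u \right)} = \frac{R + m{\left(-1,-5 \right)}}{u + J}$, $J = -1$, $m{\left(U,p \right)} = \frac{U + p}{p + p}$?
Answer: $\frac{1}{156700} \approx 6.3816 \cdot 10^{-6}$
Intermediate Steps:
$m{\left(U,p \right)} = \frac{U + p}{2 p}$
$E{\left(R,u \right)} = \frac{\frac{3}{5} + R}{-1 + u}$ ($E{\left(R,u \right)} = \frac{R + \frac{-1 - 5}{2 \left(-5\right)}}{u - 1} = \frac{R + \frac{1}{2} \left(- \frac{1}{5}\right) \left(-6\right)}{-1 + u} = \frac{R + \frac{3}{5}}{-1 + u} = \frac{\frac{3}{5} + R}{-1 + u}$)
$N{\left(A \right)} = \frac{3}{5}$ ($N{\left(A \right)} = \frac{\frac{3}{5} + A}{-1 + 2} - A = \frac{\frac{3}{5} + A}{1} - A = 1 \left(\frac{3}{5} + A\right) - A = \left(\frac{3}{5} + A\right) - A = \frac{3}{5}$)
$\frac{N{\left(-206 \right)}}{94020} = \frac{3}{5 \cdot 94020} = \frac{3}{5} \cdot \frac{1}{94020} = \frac{1}{156700}$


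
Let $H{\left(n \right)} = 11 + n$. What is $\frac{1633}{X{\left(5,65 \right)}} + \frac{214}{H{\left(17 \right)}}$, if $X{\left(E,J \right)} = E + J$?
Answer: $\frac{1084}{35} \approx 30.971$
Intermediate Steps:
$\frac{1633}{X{\left(5,65 \right)}} + \frac{214}{H{\left(17 \right)}} = \frac{1633}{5 + 65} + \frac{214}{11 + 17} = \frac{1633}{70} + \frac{214}{28} = 1633 \cdot \frac{1}{70} + 214 \cdot \frac{1}{28} = \frac{1633}{70} + \frac{107}{14} = \frac{1084}{35}$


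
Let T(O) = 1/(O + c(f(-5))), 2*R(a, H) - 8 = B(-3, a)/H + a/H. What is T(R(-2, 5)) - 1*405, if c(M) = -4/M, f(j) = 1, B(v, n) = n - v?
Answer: -415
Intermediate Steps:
R(a, H) = 4 + a/(2*H) + (3 + a)/(2*H) (R(a, H) = 4 + ((a - 1*(-3))/H + a/H)/2 = 4 + ((a + 3)/H + a/H)/2 = 4 + ((3 + a)/H + a/H)/2 = 4 + (a/H + (3 + a)/H)/2 = 4 + (a/(2*H) + (3 + a)/(2*H)) = 4 + a/(2*H) + (3 + a)/(2*H))
T(O) = 1/(-4 + O) (T(O) = 1/(O - 4/1) = 1/(O - 4*1) = 1/(O - 4) = 1/(-4 + O))
T(R(-2, 5)) - 1*405 = 1/(-4 + (3/2 - 2 + 4*5)/5) - 1*405 = 1/(-4 + (3/2 - 2 + 20)/5) - 405 = 1/(-4 + (⅕)*(39/2)) - 405 = 1/(-4 + 39/10) - 405 = 1/(-⅒) - 405 = -10 - 405 = -415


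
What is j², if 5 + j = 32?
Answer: 729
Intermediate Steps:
j = 27 (j = -5 + 32 = 27)
j² = 27² = 729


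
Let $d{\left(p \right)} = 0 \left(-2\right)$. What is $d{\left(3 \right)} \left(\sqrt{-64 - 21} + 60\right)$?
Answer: $0$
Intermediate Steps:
$d{\left(p \right)} = 0$
$d{\left(3 \right)} \left(\sqrt{-64 - 21} + 60\right) = 0 \left(\sqrt{-64 - 21} + 60\right) = 0 \left(\sqrt{-85} + 60\right) = 0 \left(i \sqrt{85} + 60\right) = 0 \left(60 + i \sqrt{85}\right) = 0$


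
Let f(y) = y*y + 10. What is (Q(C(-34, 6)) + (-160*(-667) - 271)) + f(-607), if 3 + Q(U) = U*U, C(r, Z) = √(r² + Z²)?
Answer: 476097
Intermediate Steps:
C(r, Z) = √(Z² + r²)
f(y) = 10 + y² (f(y) = y² + 10 = 10 + y²)
Q(U) = -3 + U² (Q(U) = -3 + U*U = -3 + U²)
(Q(C(-34, 6)) + (-160*(-667) - 271)) + f(-607) = ((-3 + (√(6² + (-34)²))²) + (-160*(-667) - 271)) + (10 + (-607)²) = ((-3 + (√(36 + 1156))²) + (106720 - 271)) + (10 + 368449) = ((-3 + (√1192)²) + 106449) + 368459 = ((-3 + (2*√298)²) + 106449) + 368459 = ((-3 + 1192) + 106449) + 368459 = (1189 + 106449) + 368459 = 107638 + 368459 = 476097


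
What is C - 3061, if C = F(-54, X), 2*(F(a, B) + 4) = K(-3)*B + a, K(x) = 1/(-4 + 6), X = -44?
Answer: -3103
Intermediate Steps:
K(x) = ½ (K(x) = 1/2 = ½)
F(a, B) = -4 + a/2 + B/4 (F(a, B) = -4 + (B/2 + a)/2 = -4 + (a + B/2)/2 = -4 + (a/2 + B/4) = -4 + a/2 + B/4)
C = -42 (C = -4 + (½)*(-54) + (¼)*(-44) = -4 - 27 - 11 = -42)
C - 3061 = -42 - 3061 = -3103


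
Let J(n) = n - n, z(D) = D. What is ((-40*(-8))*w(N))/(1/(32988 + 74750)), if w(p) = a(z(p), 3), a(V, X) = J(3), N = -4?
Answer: 0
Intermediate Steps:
J(n) = 0
a(V, X) = 0
w(p) = 0
((-40*(-8))*w(N))/(1/(32988 + 74750)) = (-40*(-8)*0)/(1/(32988 + 74750)) = (320*0)/(1/107738) = 0/(1/107738) = 0*107738 = 0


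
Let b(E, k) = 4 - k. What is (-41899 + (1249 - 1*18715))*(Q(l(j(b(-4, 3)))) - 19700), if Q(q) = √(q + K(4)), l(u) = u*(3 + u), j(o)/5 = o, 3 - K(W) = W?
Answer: 1169490500 - 59365*√39 ≈ 1.1691e+9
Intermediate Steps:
K(W) = 3 - W
j(o) = 5*o
Q(q) = √(-1 + q) (Q(q) = √(q + (3 - 1*4)) = √(q + (3 - 4)) = √(q - 1) = √(-1 + q))
(-41899 + (1249 - 1*18715))*(Q(l(j(b(-4, 3)))) - 19700) = (-41899 + (1249 - 1*18715))*(√(-1 + (5*(4 - 1*3))*(3 + 5*(4 - 1*3))) - 19700) = (-41899 + (1249 - 18715))*(√(-1 + (5*(4 - 3))*(3 + 5*(4 - 3))) - 19700) = (-41899 - 17466)*(√(-1 + (5*1)*(3 + 5*1)) - 19700) = -59365*(√(-1 + 5*(3 + 5)) - 19700) = -59365*(√(-1 + 5*8) - 19700) = -59365*(√(-1 + 40) - 19700) = -59365*(√39 - 19700) = -59365*(-19700 + √39) = 1169490500 - 59365*√39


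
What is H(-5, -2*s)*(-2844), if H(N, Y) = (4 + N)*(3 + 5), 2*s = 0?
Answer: 22752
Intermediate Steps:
s = 0 (s = (1/2)*0 = 0)
H(N, Y) = 32 + 8*N (H(N, Y) = (4 + N)*8 = 32 + 8*N)
H(-5, -2*s)*(-2844) = (32 + 8*(-5))*(-2844) = (32 - 40)*(-2844) = -8*(-2844) = 22752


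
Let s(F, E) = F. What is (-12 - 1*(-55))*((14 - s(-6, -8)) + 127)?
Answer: 6321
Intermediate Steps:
(-12 - 1*(-55))*((14 - s(-6, -8)) + 127) = (-12 - 1*(-55))*((14 - 1*(-6)) + 127) = (-12 + 55)*((14 + 6) + 127) = 43*(20 + 127) = 43*147 = 6321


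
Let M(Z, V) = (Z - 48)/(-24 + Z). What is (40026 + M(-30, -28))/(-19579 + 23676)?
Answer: 21191/2169 ≈ 9.7699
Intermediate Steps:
M(Z, V) = (-48 + Z)/(-24 + Z)
(40026 + M(-30, -28))/(-19579 + 23676) = (40026 + (-48 - 30)/(-24 - 30))/(-19579 + 23676) = (40026 - 78/(-54))/4097 = (40026 - 1/54*(-78))*(1/4097) = (40026 + 13/9)*(1/4097) = (360247/9)*(1/4097) = 21191/2169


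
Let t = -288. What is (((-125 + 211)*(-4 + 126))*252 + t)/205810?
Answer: 120168/9355 ≈ 12.845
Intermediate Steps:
(((-125 + 211)*(-4 + 126))*252 + t)/205810 = (((-125 + 211)*(-4 + 126))*252 - 288)/205810 = ((86*122)*252 - 288)*(1/205810) = (10492*252 - 288)*(1/205810) = (2643984 - 288)*(1/205810) = 2643696*(1/205810) = 120168/9355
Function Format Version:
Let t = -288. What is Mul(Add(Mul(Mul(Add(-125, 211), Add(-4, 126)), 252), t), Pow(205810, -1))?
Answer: Rational(120168, 9355) ≈ 12.845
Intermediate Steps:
Mul(Add(Mul(Mul(Add(-125, 211), Add(-4, 126)), 252), t), Pow(205810, -1)) = Mul(Add(Mul(Mul(Add(-125, 211), Add(-4, 126)), 252), -288), Pow(205810, -1)) = Mul(Add(Mul(Mul(86, 122), 252), -288), Rational(1, 205810)) = Mul(Add(Mul(10492, 252), -288), Rational(1, 205810)) = Mul(Add(2643984, -288), Rational(1, 205810)) = Mul(2643696, Rational(1, 205810)) = Rational(120168, 9355)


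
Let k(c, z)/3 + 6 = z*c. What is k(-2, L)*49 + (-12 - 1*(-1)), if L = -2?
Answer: -305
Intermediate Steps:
k(c, z) = -18 + 3*c*z (k(c, z) = -18 + 3*(z*c) = -18 + 3*(c*z) = -18 + 3*c*z)
k(-2, L)*49 + (-12 - 1*(-1)) = (-18 + 3*(-2)*(-2))*49 + (-12 - 1*(-1)) = (-18 + 12)*49 + (-12 + 1) = -6*49 - 11 = -294 - 11 = -305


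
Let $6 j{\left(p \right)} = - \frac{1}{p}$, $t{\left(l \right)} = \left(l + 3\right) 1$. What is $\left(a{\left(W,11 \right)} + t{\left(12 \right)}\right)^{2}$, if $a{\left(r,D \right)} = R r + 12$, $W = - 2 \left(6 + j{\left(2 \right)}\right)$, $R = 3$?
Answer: $\frac{289}{4} \approx 72.25$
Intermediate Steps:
$t{\left(l \right)} = 3 + l$ ($t{\left(l \right)} = \left(3 + l\right) 1 = 3 + l$)
$j{\left(p \right)} = - \frac{1}{6 p}$ ($j{\left(p \right)} = \frac{\left(-1\right) \frac{1}{p}}{6} = - \frac{1}{6 p}$)
$W = - \frac{71}{6}$ ($W = - 2 \left(6 - \frac{1}{6 \cdot 2}\right) = - 2 \left(6 - \frac{1}{12}\right) = \left(-2\right) \frac{71}{12} = - \frac{71}{6} \approx -11.833$)
$a{\left(r,D \right)} = 12 + 3 r$ ($a{\left(r,D \right)} = 3 r + 12 = 12 + 3 r$)
$\left(a{\left(W,11 \right)} + t{\left(12 \right)}\right)^{2} = \left(\left(12 + 3 \left(- \frac{71}{6}\right)\right) + \left(3 + 12\right)\right)^{2} = \left(\left(12 - \frac{71}{2}\right) + 15\right)^{2} = \left(- \frac{47}{2} + 15\right)^{2} = \left(- \frac{17}{2}\right)^{2} = \frac{289}{4}$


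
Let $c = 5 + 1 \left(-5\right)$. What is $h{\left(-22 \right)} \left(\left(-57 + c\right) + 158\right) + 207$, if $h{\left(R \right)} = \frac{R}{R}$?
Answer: $308$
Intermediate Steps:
$c = 0$ ($c = 5 - 5 = 0$)
$h{\left(R \right)} = 1$
$h{\left(-22 \right)} \left(\left(-57 + c\right) + 158\right) + 207 = 1 \left(\left(-57 + 0\right) + 158\right) + 207 = 1 \left(-57 + 158\right) + 207 = 1 \cdot 101 + 207 = 101 + 207 = 308$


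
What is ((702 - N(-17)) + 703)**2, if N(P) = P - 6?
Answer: 2039184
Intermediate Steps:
N(P) = -6 + P
((702 - N(-17)) + 703)**2 = ((702 - (-6 - 17)) + 703)**2 = ((702 - 1*(-23)) + 703)**2 = ((702 + 23) + 703)**2 = (725 + 703)**2 = 1428**2 = 2039184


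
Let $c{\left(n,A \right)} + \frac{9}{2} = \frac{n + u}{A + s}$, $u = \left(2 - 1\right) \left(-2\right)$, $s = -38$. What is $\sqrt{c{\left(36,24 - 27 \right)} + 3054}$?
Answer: $\frac{\sqrt{20499262}}{82} \approx 55.215$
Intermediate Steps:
$u = -2$ ($u = 1 \left(-2\right) = -2$)
$c{\left(n,A \right)} = - \frac{9}{2} + \frac{-2 + n}{-38 + A}$ ($c{\left(n,A \right)} = - \frac{9}{2} + \frac{n - 2}{A - 38} = - \frac{9}{2} + \frac{-2 + n}{-38 + A}$)
$\sqrt{c{\left(36,24 - 27 \right)} + 3054} = \sqrt{\frac{169 + 36 - \frac{9 \left(24 - 27\right)}{2}}{-38 + \left(24 - 27\right)} + 3054} = \sqrt{\frac{169 + 36 - - \frac{27}{2}}{-38 - 3} + 3054} = \sqrt{\frac{169 + 36 + \frac{27}{2}}{-41} + 3054} = \sqrt{\left(- \frac{1}{41}\right) \frac{437}{2} + 3054} = \sqrt{- \frac{437}{82} + 3054} = \sqrt{\frac{249991}{82}} = \frac{\sqrt{20499262}}{82}$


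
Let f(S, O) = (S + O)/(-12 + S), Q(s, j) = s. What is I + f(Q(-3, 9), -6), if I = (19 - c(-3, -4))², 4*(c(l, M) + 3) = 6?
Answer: 8417/20 ≈ 420.85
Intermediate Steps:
c(l, M) = -3/2 (c(l, M) = -3 + (¼)*6 = -3 + 3/2 = -3/2)
f(S, O) = (O + S)/(-12 + S)
I = 1681/4 (I = (19 - 1*(-3/2))² = (19 + 3/2)² = (41/2)² = 1681/4 ≈ 420.25)
I + f(Q(-3, 9), -6) = 1681/4 + (-6 - 3)/(-12 - 3) = 1681/4 - 9/(-15) = 1681/4 - 1/15*(-9) = 1681/4 + ⅗ = 8417/20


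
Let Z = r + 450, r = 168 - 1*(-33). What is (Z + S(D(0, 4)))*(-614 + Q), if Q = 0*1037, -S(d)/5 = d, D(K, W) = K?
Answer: -399714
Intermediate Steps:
S(d) = -5*d
r = 201 (r = 168 + 33 = 201)
Q = 0
Z = 651 (Z = 201 + 450 = 651)
(Z + S(D(0, 4)))*(-614 + Q) = (651 - 5*0)*(-614 + 0) = (651 + 0)*(-614) = 651*(-614) = -399714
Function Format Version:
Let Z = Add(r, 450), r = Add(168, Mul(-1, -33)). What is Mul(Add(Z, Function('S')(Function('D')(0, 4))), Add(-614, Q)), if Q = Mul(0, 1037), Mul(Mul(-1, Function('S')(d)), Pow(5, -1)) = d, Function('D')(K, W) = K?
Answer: -399714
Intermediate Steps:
Function('S')(d) = Mul(-5, d)
r = 201 (r = Add(168, 33) = 201)
Q = 0
Z = 651 (Z = Add(201, 450) = 651)
Mul(Add(Z, Function('S')(Function('D')(0, 4))), Add(-614, Q)) = Mul(Add(651, Mul(-5, 0)), Add(-614, 0)) = Mul(Add(651, 0), -614) = Mul(651, -614) = -399714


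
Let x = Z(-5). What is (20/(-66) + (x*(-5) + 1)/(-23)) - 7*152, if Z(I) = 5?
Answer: -807014/759 ≈ -1063.3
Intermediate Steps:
x = 5
(20/(-66) + (x*(-5) + 1)/(-23)) - 7*152 = (20/(-66) + (5*(-5) + 1)/(-23)) - 7*152 = (20*(-1/66) + (-25 + 1)*(-1/23)) - 1064 = (-10/33 - 24*(-1/23)) - 1064 = (-10/33 + 24/23) - 1064 = 562/759 - 1064 = -807014/759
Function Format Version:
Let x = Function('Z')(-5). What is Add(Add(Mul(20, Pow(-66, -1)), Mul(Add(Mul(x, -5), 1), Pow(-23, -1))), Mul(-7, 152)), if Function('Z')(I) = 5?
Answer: Rational(-807014, 759) ≈ -1063.3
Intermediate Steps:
x = 5
Add(Add(Mul(20, Pow(-66, -1)), Mul(Add(Mul(x, -5), 1), Pow(-23, -1))), Mul(-7, 152)) = Add(Add(Mul(20, Pow(-66, -1)), Mul(Add(Mul(5, -5), 1), Pow(-23, -1))), Mul(-7, 152)) = Add(Add(Mul(20, Rational(-1, 66)), Mul(Add(-25, 1), Rational(-1, 23))), -1064) = Add(Add(Rational(-10, 33), Mul(-24, Rational(-1, 23))), -1064) = Add(Add(Rational(-10, 33), Rational(24, 23)), -1064) = Add(Rational(562, 759), -1064) = Rational(-807014, 759)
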